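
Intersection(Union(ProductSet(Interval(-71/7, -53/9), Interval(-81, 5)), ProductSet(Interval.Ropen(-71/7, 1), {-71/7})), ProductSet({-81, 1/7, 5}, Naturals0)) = EmptySet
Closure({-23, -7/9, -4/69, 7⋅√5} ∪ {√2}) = {-23, -7/9, -4/69, √2, 7⋅√5}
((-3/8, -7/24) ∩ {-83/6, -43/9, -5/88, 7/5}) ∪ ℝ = ℝ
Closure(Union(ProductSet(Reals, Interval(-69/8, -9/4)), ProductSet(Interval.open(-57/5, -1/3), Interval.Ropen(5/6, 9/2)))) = Union(ProductSet({-57/5, -1/3}, Interval(5/6, 9/2)), ProductSet(Interval(-57/5, -1/3), {5/6, 9/2}), ProductSet(Interval.open(-57/5, -1/3), Interval.Ropen(5/6, 9/2)), ProductSet(Reals, Interval(-69/8, -9/4)))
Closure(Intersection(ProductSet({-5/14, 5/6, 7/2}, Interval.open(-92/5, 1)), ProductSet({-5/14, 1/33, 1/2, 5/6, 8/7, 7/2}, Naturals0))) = ProductSet({-5/14, 5/6, 7/2}, Range(0, 1, 1))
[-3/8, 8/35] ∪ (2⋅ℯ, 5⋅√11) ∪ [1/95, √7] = [-3/8, √7] ∪ (2⋅ℯ, 5⋅√11)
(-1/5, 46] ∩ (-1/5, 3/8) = (-1/5, 3/8)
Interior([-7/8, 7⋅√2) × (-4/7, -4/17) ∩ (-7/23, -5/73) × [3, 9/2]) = ∅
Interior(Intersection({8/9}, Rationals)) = EmptySet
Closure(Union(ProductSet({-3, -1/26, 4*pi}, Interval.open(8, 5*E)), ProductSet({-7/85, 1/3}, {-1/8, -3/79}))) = Union(ProductSet({-7/85, 1/3}, {-1/8, -3/79}), ProductSet({-3, -1/26, 4*pi}, Interval(8, 5*E)))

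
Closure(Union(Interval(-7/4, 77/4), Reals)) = Interval(-oo, oo)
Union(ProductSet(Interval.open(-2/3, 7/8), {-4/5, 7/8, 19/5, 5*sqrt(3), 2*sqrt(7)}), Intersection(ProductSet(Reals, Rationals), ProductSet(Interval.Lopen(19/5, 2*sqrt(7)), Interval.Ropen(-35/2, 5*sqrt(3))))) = Union(ProductSet(Interval.open(-2/3, 7/8), {-4/5, 7/8, 19/5, 5*sqrt(3), 2*sqrt(7)}), ProductSet(Interval.Lopen(19/5, 2*sqrt(7)), Intersection(Interval.Ropen(-35/2, 5*sqrt(3)), Rationals)))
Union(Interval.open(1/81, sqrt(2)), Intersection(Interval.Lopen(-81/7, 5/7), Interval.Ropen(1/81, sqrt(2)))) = Interval.Ropen(1/81, sqrt(2))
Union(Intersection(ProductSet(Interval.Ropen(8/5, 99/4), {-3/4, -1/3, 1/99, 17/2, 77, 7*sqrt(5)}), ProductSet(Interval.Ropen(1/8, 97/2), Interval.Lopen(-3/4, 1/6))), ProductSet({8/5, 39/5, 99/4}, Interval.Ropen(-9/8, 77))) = Union(ProductSet({8/5, 39/5, 99/4}, Interval.Ropen(-9/8, 77)), ProductSet(Interval.Ropen(8/5, 99/4), {-1/3, 1/99}))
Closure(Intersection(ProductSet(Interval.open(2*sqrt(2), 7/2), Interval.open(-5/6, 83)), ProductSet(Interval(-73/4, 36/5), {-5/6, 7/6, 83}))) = ProductSet(Interval(2*sqrt(2), 7/2), {7/6})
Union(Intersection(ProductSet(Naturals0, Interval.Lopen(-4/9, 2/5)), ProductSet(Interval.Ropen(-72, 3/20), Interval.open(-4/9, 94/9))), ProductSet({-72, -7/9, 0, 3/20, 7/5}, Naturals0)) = Union(ProductSet({-72, -7/9, 0, 3/20, 7/5}, Naturals0), ProductSet(Range(0, 1, 1), Interval.Lopen(-4/9, 2/5)))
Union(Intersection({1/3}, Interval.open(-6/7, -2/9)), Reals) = Reals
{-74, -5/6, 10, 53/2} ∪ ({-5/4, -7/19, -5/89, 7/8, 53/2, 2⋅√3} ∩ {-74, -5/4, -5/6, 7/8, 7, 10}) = {-74, -5/4, -5/6, 7/8, 10, 53/2}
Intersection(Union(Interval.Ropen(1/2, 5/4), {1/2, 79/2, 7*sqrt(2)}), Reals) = Union({79/2, 7*sqrt(2)}, Interval.Ropen(1/2, 5/4))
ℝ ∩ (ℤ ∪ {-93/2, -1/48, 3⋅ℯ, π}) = ℤ ∪ {-93/2, -1/48, 3⋅ℯ, π}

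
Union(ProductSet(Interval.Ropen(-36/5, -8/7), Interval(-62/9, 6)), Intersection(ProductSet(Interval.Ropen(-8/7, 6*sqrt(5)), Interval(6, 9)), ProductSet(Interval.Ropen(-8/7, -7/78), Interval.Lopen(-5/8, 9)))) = Union(ProductSet(Interval.Ropen(-36/5, -8/7), Interval(-62/9, 6)), ProductSet(Interval.Ropen(-8/7, -7/78), Interval(6, 9)))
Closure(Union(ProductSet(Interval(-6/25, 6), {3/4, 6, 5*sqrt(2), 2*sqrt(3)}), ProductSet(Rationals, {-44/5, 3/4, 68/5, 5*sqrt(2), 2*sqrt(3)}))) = Union(ProductSet(Interval(-6/25, 6), {3/4, 6, 5*sqrt(2), 2*sqrt(3)}), ProductSet(Reals, {-44/5, 3/4, 68/5, 5*sqrt(2), 2*sqrt(3)}))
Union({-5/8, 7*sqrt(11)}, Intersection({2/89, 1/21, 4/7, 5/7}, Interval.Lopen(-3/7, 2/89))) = {-5/8, 2/89, 7*sqrt(11)}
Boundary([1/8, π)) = {1/8, π}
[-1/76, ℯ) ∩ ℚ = ℚ ∩ [-1/76, ℯ)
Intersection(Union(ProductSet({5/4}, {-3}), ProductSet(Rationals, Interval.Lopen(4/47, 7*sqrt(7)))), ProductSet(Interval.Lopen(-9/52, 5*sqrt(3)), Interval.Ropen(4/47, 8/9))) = ProductSet(Intersection(Interval.Lopen(-9/52, 5*sqrt(3)), Rationals), Interval.open(4/47, 8/9))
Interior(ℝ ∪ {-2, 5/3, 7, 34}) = ℝ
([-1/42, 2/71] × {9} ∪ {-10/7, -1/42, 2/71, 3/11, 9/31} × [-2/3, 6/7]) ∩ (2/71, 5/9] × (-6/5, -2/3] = {3/11, 9/31} × {-2/3}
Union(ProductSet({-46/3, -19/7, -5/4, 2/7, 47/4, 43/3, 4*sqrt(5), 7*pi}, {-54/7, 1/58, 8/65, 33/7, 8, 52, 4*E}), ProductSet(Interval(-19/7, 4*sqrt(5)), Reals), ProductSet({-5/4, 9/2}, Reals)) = Union(ProductSet({-46/3, -19/7, -5/4, 2/7, 47/4, 43/3, 4*sqrt(5), 7*pi}, {-54/7, 1/58, 8/65, 33/7, 8, 52, 4*E}), ProductSet(Interval(-19/7, 4*sqrt(5)), Reals))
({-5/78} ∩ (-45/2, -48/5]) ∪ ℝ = ℝ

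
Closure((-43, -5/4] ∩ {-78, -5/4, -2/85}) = {-5/4}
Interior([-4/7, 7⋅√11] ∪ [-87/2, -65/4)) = (-87/2, -65/4) ∪ (-4/7, 7⋅√11)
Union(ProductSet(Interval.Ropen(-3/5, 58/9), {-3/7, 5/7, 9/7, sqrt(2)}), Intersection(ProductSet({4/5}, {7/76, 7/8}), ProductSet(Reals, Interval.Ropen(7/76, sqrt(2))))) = Union(ProductSet({4/5}, {7/76, 7/8}), ProductSet(Interval.Ropen(-3/5, 58/9), {-3/7, 5/7, 9/7, sqrt(2)}))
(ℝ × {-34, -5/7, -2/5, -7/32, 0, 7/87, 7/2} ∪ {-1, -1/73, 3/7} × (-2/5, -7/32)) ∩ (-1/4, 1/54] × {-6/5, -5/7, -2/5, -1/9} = (-1/4, 1/54] × {-5/7, -2/5}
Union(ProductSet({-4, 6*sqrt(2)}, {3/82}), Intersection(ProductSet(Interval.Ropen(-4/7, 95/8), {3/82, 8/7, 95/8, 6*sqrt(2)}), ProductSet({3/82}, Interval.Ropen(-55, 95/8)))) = Union(ProductSet({3/82}, {3/82, 8/7, 6*sqrt(2)}), ProductSet({-4, 6*sqrt(2)}, {3/82}))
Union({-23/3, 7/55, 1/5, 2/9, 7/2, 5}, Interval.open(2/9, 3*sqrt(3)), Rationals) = Union(Interval.Ropen(2/9, 3*sqrt(3)), Rationals)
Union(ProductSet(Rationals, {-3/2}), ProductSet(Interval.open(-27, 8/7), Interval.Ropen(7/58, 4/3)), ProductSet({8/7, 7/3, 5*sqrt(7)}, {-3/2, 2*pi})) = Union(ProductSet({8/7, 7/3, 5*sqrt(7)}, {-3/2, 2*pi}), ProductSet(Interval.open(-27, 8/7), Interval.Ropen(7/58, 4/3)), ProductSet(Rationals, {-3/2}))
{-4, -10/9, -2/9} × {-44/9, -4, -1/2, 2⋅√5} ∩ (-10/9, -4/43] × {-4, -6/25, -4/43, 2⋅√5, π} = {-2/9} × {-4, 2⋅√5}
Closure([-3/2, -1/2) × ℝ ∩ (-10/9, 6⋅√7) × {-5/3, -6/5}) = [-10/9, -1/2] × {-5/3, -6/5}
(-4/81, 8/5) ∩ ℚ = ℚ ∩ (-4/81, 8/5)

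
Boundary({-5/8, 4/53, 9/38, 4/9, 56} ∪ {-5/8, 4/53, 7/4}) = {-5/8, 4/53, 9/38, 4/9, 7/4, 56}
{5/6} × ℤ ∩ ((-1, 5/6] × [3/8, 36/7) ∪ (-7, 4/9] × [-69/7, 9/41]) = {5/6} × {1, 2, …, 5}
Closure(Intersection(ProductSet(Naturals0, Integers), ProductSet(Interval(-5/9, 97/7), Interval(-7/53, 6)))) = ProductSet(Range(0, 14, 1), Range(0, 7, 1))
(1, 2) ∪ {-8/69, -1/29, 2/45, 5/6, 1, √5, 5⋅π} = {-8/69, -1/29, 2/45, 5/6, √5, 5⋅π} ∪ [1, 2)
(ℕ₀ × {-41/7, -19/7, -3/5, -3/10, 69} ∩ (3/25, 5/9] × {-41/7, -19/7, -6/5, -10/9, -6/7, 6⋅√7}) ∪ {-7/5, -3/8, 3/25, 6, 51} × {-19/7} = {-7/5, -3/8, 3/25, 6, 51} × {-19/7}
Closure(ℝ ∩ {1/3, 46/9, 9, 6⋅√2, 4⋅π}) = {1/3, 46/9, 9, 6⋅√2, 4⋅π}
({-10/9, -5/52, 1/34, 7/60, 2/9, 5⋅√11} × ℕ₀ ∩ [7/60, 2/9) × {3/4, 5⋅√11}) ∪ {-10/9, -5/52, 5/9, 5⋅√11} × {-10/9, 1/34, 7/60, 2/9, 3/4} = {-10/9, -5/52, 5/9, 5⋅√11} × {-10/9, 1/34, 7/60, 2/9, 3/4}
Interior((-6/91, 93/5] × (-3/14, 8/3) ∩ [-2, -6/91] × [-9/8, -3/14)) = ∅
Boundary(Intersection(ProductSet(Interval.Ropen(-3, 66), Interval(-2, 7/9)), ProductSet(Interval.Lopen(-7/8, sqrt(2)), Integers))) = ProductSet(Interval(-7/8, sqrt(2)), Range(-2, 1, 1))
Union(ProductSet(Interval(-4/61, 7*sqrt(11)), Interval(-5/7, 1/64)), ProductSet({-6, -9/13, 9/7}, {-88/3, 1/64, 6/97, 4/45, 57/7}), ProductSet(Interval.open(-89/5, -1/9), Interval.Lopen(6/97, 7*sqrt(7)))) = Union(ProductSet({-6, -9/13, 9/7}, {-88/3, 1/64, 6/97, 4/45, 57/7}), ProductSet(Interval.open(-89/5, -1/9), Interval.Lopen(6/97, 7*sqrt(7))), ProductSet(Interval(-4/61, 7*sqrt(11)), Interval(-5/7, 1/64)))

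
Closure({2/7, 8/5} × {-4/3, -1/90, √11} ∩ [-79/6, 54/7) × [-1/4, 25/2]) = {2/7, 8/5} × {-1/90, √11}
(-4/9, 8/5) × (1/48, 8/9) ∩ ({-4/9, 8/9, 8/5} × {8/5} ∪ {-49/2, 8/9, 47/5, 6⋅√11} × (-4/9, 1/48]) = ∅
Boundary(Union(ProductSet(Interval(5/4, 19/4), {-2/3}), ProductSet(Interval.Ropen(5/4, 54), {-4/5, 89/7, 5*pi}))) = Union(ProductSet(Interval(5/4, 19/4), {-2/3}), ProductSet(Interval(5/4, 54), {-4/5, 89/7, 5*pi}))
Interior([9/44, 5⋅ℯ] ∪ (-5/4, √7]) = (-5/4, 5⋅ℯ)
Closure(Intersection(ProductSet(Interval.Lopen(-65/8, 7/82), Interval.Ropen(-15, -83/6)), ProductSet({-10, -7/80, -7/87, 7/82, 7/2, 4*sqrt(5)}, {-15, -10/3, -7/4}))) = ProductSet({-7/80, -7/87, 7/82}, {-15})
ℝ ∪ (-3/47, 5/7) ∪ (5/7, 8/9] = (-∞, ∞)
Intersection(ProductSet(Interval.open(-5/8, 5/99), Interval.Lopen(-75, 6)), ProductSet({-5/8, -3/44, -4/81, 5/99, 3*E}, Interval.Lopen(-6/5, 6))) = ProductSet({-3/44, -4/81}, Interval.Lopen(-6/5, 6))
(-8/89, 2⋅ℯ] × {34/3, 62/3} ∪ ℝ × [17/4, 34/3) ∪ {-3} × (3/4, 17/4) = (ℝ × [17/4, 34/3)) ∪ ({-3} × (3/4, 17/4)) ∪ ((-8/89, 2⋅ℯ] × {34/3, 62/3})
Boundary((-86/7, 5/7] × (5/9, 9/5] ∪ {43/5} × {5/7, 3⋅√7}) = ({-86/7, 5/7} × [5/9, 9/5]) ∪ ([-86/7, 5/7] × {5/9, 9/5}) ∪ ({43/5} × {5/7, 3⋅√7})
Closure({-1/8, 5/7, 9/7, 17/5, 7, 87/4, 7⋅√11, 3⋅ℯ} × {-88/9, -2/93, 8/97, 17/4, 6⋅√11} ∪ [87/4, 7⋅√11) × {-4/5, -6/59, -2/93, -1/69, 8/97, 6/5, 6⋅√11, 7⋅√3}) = ({-1/8, 5/7, 9/7, 17/5, 7, 87/4, 7⋅√11, 3⋅ℯ} × {-88/9, -2/93, 8/97, 17/4, 6⋅√11}) ∪ ([87/4, 7⋅√11] × {-4/5, -6/59, -2/93, -1/69, 8/97, 6/5, 6⋅√11, 7⋅√3})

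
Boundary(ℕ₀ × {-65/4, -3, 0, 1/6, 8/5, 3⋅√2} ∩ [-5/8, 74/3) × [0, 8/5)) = {0, 1, …, 24} × {0, 1/6}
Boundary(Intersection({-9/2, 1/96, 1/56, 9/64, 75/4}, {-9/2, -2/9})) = {-9/2}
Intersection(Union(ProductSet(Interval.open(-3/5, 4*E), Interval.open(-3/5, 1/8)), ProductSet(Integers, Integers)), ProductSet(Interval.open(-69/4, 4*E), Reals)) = Union(ProductSet(Interval.open(-3/5, 4*E), Interval.open(-3/5, 1/8)), ProductSet(Range(-17, 11, 1), Integers))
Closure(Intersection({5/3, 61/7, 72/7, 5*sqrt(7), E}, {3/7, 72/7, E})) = {72/7, E}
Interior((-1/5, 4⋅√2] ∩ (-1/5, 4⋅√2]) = (-1/5, 4⋅√2)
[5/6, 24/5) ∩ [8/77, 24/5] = [5/6, 24/5)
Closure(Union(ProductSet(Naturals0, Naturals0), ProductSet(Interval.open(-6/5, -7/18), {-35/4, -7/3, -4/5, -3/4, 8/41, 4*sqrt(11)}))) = Union(ProductSet(Interval(-6/5, -7/18), {-35/4, -7/3, -4/5, -3/4, 8/41, 4*sqrt(11)}), ProductSet(Naturals0, Naturals0))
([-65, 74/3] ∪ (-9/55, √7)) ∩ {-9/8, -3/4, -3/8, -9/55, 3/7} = {-9/8, -3/4, -3/8, -9/55, 3/7}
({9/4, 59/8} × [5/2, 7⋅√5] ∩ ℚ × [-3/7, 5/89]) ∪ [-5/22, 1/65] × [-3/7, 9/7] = [-5/22, 1/65] × [-3/7, 9/7]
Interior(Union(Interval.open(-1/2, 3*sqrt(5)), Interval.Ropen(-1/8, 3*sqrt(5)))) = Interval.open(-1/2, 3*sqrt(5))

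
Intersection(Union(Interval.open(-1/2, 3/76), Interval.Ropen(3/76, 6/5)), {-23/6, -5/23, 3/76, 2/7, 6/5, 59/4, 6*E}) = {-5/23, 3/76, 2/7}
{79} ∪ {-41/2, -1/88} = {-41/2, -1/88, 79}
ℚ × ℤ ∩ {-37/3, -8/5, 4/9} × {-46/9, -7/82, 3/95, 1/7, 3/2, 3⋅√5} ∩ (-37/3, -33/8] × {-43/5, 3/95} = ∅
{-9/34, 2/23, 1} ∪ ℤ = ℤ ∪ {-9/34, 2/23}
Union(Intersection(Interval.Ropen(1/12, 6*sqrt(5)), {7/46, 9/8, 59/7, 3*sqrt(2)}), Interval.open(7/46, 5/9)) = Union({9/8, 59/7, 3*sqrt(2)}, Interval.Ropen(7/46, 5/9))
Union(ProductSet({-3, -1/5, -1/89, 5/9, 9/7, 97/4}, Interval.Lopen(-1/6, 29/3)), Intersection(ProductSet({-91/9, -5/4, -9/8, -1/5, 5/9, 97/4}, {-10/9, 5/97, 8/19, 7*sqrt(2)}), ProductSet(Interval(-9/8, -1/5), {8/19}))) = Union(ProductSet({-9/8, -1/5}, {8/19}), ProductSet({-3, -1/5, -1/89, 5/9, 9/7, 97/4}, Interval.Lopen(-1/6, 29/3)))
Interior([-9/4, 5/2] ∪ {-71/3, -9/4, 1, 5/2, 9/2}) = (-9/4, 5/2)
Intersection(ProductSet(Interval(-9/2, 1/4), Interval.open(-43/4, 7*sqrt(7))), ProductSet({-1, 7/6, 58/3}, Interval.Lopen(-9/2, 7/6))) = ProductSet({-1}, Interval.Lopen(-9/2, 7/6))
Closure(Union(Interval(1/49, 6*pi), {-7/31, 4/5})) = Union({-7/31}, Interval(1/49, 6*pi))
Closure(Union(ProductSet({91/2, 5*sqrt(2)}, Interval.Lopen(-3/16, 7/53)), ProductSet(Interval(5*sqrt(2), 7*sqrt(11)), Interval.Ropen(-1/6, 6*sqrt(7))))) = Union(ProductSet({91/2, 5*sqrt(2)}, Interval(-3/16, 7/53)), ProductSet(Interval(5*sqrt(2), 7*sqrt(11)), Interval(-1/6, 6*sqrt(7))))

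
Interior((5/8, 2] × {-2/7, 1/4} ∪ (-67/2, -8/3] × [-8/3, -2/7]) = (-67/2, -8/3) × (-8/3, -2/7)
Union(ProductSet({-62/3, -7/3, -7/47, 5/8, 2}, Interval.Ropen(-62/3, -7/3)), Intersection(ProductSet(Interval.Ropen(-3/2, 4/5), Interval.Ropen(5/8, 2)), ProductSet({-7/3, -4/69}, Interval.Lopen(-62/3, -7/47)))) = ProductSet({-62/3, -7/3, -7/47, 5/8, 2}, Interval.Ropen(-62/3, -7/3))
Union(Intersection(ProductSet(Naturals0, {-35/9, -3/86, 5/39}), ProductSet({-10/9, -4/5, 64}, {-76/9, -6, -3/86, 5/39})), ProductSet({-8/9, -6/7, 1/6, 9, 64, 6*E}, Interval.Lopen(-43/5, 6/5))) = ProductSet({-8/9, -6/7, 1/6, 9, 64, 6*E}, Interval.Lopen(-43/5, 6/5))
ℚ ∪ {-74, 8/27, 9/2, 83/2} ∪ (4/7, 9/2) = ℚ ∪ [4/7, 9/2]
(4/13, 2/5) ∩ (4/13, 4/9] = (4/13, 2/5)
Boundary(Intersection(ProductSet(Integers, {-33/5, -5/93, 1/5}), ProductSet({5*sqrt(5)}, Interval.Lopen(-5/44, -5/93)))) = EmptySet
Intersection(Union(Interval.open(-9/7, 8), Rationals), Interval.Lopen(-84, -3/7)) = Union(Intersection(Interval.Lopen(-84, -3/7), Rationals), Interval(-9/7, -3/7))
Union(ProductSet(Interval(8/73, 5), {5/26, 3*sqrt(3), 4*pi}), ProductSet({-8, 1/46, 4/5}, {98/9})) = Union(ProductSet({-8, 1/46, 4/5}, {98/9}), ProductSet(Interval(8/73, 5), {5/26, 3*sqrt(3), 4*pi}))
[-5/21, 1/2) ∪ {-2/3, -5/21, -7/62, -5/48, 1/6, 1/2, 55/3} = {-2/3, 55/3} ∪ [-5/21, 1/2]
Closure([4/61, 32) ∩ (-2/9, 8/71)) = [4/61, 8/71]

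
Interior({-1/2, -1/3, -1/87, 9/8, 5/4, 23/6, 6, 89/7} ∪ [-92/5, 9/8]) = (-92/5, 9/8)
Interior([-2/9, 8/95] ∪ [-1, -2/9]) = (-1, 8/95)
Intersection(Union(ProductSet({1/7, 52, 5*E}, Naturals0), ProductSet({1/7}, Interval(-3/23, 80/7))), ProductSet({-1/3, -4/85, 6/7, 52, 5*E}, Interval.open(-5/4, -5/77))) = EmptySet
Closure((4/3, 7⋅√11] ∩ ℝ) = [4/3, 7⋅√11]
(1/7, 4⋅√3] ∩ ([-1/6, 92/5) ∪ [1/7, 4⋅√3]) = (1/7, 4⋅√3]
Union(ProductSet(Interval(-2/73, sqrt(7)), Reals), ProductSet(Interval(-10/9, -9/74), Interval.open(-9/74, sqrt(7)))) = Union(ProductSet(Interval(-10/9, -9/74), Interval.open(-9/74, sqrt(7))), ProductSet(Interval(-2/73, sqrt(7)), Reals))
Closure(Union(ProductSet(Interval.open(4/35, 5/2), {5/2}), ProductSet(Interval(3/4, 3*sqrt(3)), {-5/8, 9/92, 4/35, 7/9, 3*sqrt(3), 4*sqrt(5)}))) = Union(ProductSet(Interval(4/35, 5/2), {5/2}), ProductSet(Interval(3/4, 3*sqrt(3)), {-5/8, 9/92, 4/35, 7/9, 3*sqrt(3), 4*sqrt(5)}))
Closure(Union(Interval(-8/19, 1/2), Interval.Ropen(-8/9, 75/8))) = Interval(-8/9, 75/8)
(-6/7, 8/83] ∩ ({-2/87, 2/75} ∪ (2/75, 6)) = {-2/87} ∪ [2/75, 8/83]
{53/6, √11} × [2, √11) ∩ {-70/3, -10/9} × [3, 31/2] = ∅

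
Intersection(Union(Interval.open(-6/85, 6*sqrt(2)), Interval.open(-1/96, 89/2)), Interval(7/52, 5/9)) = Interval(7/52, 5/9)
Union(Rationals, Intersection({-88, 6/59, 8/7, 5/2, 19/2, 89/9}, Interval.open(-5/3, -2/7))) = Rationals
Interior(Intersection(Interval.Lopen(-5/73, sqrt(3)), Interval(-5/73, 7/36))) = Interval.open(-5/73, 7/36)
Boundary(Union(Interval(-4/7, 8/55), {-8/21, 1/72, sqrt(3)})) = {-4/7, 8/55, sqrt(3)}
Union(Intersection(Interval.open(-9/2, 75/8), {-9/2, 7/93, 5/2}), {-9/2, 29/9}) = {-9/2, 7/93, 5/2, 29/9}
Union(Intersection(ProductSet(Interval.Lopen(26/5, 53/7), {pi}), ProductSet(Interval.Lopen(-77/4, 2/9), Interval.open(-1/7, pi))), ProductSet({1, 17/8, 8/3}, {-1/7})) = ProductSet({1, 17/8, 8/3}, {-1/7})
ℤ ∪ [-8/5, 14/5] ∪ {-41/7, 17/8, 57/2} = ℤ ∪ {-41/7, 57/2} ∪ [-8/5, 14/5]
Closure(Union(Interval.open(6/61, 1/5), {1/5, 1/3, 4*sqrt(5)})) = Union({1/3, 4*sqrt(5)}, Interval(6/61, 1/5))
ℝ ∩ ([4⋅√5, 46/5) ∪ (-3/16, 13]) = (-3/16, 13]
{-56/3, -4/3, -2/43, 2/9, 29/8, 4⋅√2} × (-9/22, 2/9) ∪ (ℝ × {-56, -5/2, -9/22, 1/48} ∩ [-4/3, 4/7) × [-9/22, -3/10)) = ([-4/3, 4/7) × {-9/22}) ∪ ({-56/3, -4/3, -2/43, 2/9, 29/8, 4⋅√2} × (-9/22, 2/9))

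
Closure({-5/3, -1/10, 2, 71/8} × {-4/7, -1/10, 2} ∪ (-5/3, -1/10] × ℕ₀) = ([-5/3, -1/10] × ℕ₀) ∪ ({-5/3, -1/10, 2, 71/8} × {-4/7, -1/10, 2})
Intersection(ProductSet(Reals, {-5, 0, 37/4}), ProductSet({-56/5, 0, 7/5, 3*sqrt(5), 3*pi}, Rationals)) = ProductSet({-56/5, 0, 7/5, 3*sqrt(5), 3*pi}, {-5, 0, 37/4})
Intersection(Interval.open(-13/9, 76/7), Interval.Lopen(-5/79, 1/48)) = Interval.Lopen(-5/79, 1/48)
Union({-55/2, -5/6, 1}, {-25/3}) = {-55/2, -25/3, -5/6, 1}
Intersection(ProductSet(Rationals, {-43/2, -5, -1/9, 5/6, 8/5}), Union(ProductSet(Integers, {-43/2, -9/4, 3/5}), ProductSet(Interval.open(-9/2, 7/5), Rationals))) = Union(ProductSet(Integers, {-43/2}), ProductSet(Intersection(Interval.open(-9/2, 7/5), Rationals), {-43/2, -5, -1/9, 5/6, 8/5}))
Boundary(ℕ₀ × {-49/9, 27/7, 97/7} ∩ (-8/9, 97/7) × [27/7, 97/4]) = {0, 1, …, 13} × {27/7, 97/7}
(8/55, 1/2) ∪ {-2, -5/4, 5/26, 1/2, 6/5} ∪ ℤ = ℤ ∪ {-5/4, 6/5} ∪ (8/55, 1/2]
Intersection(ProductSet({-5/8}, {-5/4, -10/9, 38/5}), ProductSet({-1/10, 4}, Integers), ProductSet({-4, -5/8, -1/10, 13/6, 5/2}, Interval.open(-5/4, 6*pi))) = EmptySet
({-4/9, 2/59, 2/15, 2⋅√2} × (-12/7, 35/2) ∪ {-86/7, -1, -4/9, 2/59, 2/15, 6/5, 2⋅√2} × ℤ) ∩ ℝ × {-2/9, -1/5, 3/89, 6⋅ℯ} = {-4/9, 2/59, 2/15, 2⋅√2} × {-2/9, -1/5, 3/89, 6⋅ℯ}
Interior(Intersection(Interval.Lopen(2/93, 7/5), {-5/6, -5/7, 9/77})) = EmptySet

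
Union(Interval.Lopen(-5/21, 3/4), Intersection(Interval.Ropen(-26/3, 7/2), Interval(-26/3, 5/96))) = Interval(-26/3, 3/4)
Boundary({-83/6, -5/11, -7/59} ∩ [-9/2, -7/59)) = {-5/11}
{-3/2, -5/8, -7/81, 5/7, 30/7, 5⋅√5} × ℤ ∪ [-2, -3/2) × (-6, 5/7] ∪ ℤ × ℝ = (ℤ × ℝ) ∪ ([-2, -3/2) × (-6, 5/7]) ∪ ({-3/2, -5/8, -7/81, 5/7, 30/7, 5⋅√5} × ℤ)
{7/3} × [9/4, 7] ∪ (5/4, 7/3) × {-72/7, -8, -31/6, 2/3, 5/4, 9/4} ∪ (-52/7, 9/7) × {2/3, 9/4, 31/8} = ({7/3} × [9/4, 7]) ∪ ((-52/7, 9/7) × {2/3, 9/4, 31/8}) ∪ ((5/4, 7/3) × {-72/7, -8, -31/6, 2/3, 5/4, 9/4})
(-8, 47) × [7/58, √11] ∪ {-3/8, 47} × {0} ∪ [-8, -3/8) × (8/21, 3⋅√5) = ({-3/8, 47} × {0}) ∪ ((-8, 47) × [7/58, √11]) ∪ ([-8, -3/8) × (8/21, 3⋅√5))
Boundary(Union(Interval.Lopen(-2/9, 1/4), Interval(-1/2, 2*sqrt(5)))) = {-1/2, 2*sqrt(5)}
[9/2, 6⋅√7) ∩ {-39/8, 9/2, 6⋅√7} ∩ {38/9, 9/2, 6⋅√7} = {9/2}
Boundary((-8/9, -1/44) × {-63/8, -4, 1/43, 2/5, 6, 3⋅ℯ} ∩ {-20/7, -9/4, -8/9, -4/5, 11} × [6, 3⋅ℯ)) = {-4/5} × {6}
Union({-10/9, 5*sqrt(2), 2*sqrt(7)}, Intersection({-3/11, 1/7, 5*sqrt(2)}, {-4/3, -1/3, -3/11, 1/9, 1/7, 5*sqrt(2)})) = {-10/9, -3/11, 1/7, 5*sqrt(2), 2*sqrt(7)}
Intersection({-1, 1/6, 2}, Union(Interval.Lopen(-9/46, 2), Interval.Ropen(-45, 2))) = {-1, 1/6, 2}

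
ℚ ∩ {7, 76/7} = {7, 76/7}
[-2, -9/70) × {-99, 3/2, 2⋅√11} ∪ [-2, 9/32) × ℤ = ([-2, 9/32) × ℤ) ∪ ([-2, -9/70) × {-99, 3/2, 2⋅√11})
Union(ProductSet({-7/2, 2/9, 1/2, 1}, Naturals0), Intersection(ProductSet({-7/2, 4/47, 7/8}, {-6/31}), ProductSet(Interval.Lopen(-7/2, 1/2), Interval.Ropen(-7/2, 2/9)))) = Union(ProductSet({4/47}, {-6/31}), ProductSet({-7/2, 2/9, 1/2, 1}, Naturals0))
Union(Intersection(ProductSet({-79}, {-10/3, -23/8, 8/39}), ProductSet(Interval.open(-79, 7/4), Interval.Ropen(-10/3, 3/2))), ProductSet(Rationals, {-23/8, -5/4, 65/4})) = ProductSet(Rationals, {-23/8, -5/4, 65/4})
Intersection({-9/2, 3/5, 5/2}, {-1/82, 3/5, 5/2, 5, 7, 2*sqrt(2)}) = {3/5, 5/2}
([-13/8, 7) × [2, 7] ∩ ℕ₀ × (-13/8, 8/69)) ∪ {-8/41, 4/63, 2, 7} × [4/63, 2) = {-8/41, 4/63, 2, 7} × [4/63, 2)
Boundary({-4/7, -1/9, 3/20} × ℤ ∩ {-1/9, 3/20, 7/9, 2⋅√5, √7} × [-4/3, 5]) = {-1/9, 3/20} × {-1, 0, …, 5}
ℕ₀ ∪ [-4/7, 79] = [-4/7, 79] ∪ ℕ₀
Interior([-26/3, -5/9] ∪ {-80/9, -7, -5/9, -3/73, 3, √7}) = (-26/3, -5/9)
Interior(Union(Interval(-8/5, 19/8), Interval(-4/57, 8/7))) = Interval.open(-8/5, 19/8)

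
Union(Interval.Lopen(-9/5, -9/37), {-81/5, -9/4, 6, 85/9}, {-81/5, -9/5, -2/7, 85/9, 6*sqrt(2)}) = Union({-81/5, -9/4, 6, 85/9, 6*sqrt(2)}, Interval(-9/5, -9/37))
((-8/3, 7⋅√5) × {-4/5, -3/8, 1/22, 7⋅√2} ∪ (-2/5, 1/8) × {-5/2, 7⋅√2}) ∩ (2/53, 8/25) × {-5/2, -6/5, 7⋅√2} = ((2/53, 8/25) × {7⋅√2}) ∪ ((2/53, 1/8) × {-5/2, 7⋅√2})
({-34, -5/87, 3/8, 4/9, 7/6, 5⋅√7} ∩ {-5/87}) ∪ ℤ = ℤ ∪ {-5/87}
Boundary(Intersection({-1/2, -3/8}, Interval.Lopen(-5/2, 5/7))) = {-1/2, -3/8}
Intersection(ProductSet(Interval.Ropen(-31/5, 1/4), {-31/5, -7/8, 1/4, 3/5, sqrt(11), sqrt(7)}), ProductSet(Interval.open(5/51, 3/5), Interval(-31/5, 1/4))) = ProductSet(Interval.open(5/51, 1/4), {-31/5, -7/8, 1/4})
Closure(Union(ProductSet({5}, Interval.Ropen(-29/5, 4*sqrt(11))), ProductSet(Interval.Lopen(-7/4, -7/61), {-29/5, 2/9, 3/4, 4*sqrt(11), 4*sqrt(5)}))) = Union(ProductSet({5}, Interval(-29/5, 4*sqrt(11))), ProductSet(Interval(-7/4, -7/61), {-29/5, 2/9, 3/4, 4*sqrt(11), 4*sqrt(5)}))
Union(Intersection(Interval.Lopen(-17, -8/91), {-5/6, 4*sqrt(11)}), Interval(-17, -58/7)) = Union({-5/6}, Interval(-17, -58/7))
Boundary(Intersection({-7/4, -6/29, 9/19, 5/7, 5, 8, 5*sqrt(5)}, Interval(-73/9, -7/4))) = {-7/4}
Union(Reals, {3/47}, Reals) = Reals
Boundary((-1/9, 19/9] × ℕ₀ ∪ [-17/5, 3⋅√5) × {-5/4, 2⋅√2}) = ([-1/9, 19/9] × ℕ₀) ∪ ([-17/5, 3⋅√5] × {-5/4, 2⋅√2})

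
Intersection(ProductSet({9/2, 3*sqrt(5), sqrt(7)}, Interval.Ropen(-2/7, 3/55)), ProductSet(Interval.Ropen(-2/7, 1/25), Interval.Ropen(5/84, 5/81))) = EmptySet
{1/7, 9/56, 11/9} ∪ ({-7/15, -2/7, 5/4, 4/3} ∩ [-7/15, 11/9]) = {-7/15, -2/7, 1/7, 9/56, 11/9}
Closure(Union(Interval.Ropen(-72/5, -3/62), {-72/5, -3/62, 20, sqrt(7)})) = Union({20, sqrt(7)}, Interval(-72/5, -3/62))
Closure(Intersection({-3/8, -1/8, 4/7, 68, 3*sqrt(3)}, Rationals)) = {-3/8, -1/8, 4/7, 68}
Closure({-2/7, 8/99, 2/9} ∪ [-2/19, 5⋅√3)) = {-2/7} ∪ [-2/19, 5⋅√3]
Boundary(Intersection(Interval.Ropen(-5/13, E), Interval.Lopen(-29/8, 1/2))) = {-5/13, 1/2}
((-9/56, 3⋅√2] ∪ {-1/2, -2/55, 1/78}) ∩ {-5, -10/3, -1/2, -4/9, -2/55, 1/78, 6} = {-1/2, -2/55, 1/78}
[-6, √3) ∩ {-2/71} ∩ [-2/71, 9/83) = {-2/71}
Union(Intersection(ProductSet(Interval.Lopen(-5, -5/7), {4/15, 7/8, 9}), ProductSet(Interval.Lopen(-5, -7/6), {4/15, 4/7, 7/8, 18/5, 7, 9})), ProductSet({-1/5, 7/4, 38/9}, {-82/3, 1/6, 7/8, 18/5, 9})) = Union(ProductSet({-1/5, 7/4, 38/9}, {-82/3, 1/6, 7/8, 18/5, 9}), ProductSet(Interval.Lopen(-5, -7/6), {4/15, 7/8, 9}))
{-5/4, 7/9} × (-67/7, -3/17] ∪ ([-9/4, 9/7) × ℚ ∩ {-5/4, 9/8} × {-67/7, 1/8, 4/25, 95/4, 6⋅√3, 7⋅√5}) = ({-5/4, 7/9} × (-67/7, -3/17]) ∪ ({-5/4, 9/8} × {-67/7, 1/8, 4/25, 95/4})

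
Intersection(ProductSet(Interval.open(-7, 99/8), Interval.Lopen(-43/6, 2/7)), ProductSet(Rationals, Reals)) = ProductSet(Intersection(Interval.open(-7, 99/8), Rationals), Interval.Lopen(-43/6, 2/7))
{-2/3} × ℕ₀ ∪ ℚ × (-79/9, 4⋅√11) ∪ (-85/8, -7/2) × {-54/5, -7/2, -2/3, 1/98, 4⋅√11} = ({-2/3} × ℕ₀) ∪ (ℚ × (-79/9, 4⋅√11)) ∪ ((-85/8, -7/2) × {-54/5, -7/2, -2/3, 1/98, 4⋅√11})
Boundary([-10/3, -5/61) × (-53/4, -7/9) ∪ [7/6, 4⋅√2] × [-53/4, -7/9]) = ({-10/3, -5/61, 7/6, 4⋅√2} × [-53/4, -7/9]) ∪ (([-10/3, -5/61] ∪ [7/6, 4⋅√2]) × {-53/4, -7/9})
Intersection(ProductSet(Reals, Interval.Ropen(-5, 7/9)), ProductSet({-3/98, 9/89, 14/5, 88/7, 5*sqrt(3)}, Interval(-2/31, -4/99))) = ProductSet({-3/98, 9/89, 14/5, 88/7, 5*sqrt(3)}, Interval(-2/31, -4/99))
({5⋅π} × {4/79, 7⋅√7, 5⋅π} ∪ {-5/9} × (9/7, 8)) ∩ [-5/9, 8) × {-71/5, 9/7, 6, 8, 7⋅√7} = {-5/9} × {6}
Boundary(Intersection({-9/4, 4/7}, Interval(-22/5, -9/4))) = {-9/4}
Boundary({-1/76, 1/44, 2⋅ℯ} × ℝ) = {-1/76, 1/44, 2⋅ℯ} × ℝ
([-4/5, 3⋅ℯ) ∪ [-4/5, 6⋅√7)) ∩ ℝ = [-4/5, 6⋅√7)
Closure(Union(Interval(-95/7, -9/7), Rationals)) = Union(Interval(-oo, oo), Rationals)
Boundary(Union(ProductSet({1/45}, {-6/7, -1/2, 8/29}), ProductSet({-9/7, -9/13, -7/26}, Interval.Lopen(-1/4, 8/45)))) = Union(ProductSet({1/45}, {-6/7, -1/2, 8/29}), ProductSet({-9/7, -9/13, -7/26}, Interval(-1/4, 8/45)))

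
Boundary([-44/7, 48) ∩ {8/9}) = {8/9}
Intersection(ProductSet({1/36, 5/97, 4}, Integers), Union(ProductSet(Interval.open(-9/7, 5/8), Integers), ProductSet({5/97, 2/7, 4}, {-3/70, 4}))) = Union(ProductSet({1/36, 5/97}, Integers), ProductSet({5/97, 4}, {4}))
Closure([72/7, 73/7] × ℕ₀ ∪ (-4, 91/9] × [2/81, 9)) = ([72/7, 73/7] × ℕ₀) ∪ ({-4, 91/9} × [2/81, 9]) ∪ ([-4, 91/9] × {2/81, 9}) ∪ ((-4, 91/9] × [2/81, 9))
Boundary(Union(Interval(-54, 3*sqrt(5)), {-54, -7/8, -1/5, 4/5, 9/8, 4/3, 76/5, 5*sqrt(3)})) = {-54, 76/5, 5*sqrt(3), 3*sqrt(5)}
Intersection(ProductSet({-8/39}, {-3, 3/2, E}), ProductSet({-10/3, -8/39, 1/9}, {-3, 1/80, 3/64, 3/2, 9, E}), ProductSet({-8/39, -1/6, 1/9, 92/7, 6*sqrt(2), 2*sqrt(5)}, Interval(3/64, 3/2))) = ProductSet({-8/39}, {3/2})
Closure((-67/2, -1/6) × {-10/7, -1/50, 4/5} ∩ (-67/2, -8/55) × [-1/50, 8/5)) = [-67/2, -1/6] × {-1/50, 4/5}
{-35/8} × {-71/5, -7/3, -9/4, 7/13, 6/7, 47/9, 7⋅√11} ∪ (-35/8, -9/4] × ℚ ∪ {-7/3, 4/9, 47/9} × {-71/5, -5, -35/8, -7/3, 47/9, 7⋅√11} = ((-35/8, -9/4] × ℚ) ∪ ({-35/8} × {-71/5, -7/3, -9/4, 7/13, 6/7, 47/9, 7⋅√11}) ∪ ({-7/3, 4/9, 47/9} × {-71/5, -5, -35/8, -7/3, 47/9, 7⋅√11})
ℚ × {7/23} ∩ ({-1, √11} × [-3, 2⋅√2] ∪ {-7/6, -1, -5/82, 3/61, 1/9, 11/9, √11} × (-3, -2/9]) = {-1} × {7/23}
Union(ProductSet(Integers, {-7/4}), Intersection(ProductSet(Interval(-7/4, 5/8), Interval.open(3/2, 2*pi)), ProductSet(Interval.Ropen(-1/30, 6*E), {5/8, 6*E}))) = ProductSet(Integers, {-7/4})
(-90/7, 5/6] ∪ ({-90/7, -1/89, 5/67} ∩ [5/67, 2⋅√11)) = (-90/7, 5/6]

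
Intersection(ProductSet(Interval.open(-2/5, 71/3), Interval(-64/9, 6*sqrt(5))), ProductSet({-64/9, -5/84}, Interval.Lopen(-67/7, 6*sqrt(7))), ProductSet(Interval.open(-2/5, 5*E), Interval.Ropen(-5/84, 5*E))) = ProductSet({-5/84}, Interval(-5/84, 6*sqrt(5)))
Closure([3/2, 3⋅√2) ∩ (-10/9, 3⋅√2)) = [3/2, 3⋅√2]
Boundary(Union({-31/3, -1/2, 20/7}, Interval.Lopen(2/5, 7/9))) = {-31/3, -1/2, 2/5, 7/9, 20/7}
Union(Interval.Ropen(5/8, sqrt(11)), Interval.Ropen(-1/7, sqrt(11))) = Interval.Ropen(-1/7, sqrt(11))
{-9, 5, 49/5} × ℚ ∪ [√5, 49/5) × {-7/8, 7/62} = ({-9, 5, 49/5} × ℚ) ∪ ([√5, 49/5) × {-7/8, 7/62})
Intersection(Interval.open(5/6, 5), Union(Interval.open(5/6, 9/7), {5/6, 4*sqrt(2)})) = Interval.open(5/6, 9/7)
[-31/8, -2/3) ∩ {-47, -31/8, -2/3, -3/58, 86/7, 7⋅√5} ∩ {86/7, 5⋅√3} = ∅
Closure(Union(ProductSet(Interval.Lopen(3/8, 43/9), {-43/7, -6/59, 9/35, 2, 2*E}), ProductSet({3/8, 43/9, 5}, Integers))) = Union(ProductSet({3/8, 43/9, 5}, Integers), ProductSet(Interval(3/8, 43/9), {-43/7, -6/59, 9/35, 2, 2*E}))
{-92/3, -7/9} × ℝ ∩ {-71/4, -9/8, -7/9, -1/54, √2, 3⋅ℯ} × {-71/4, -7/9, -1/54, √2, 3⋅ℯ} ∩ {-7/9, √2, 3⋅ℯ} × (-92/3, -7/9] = {-7/9} × {-71/4, -7/9}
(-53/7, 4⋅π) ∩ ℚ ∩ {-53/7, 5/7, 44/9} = {5/7, 44/9}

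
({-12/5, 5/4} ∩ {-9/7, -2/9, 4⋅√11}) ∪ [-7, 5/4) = [-7, 5/4)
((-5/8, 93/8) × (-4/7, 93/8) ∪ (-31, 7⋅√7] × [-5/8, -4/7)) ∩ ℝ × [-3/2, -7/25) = ((-5/8, 93/8) × (-4/7, -7/25)) ∪ ((-31, 7⋅√7] × [-5/8, -4/7))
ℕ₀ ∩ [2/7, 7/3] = {1, 2}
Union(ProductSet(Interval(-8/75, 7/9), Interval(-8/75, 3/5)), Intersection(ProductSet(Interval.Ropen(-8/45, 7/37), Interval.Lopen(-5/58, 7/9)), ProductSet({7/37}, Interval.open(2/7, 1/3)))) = ProductSet(Interval(-8/75, 7/9), Interval(-8/75, 3/5))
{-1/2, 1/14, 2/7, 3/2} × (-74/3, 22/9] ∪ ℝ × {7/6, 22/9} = (ℝ × {7/6, 22/9}) ∪ ({-1/2, 1/14, 2/7, 3/2} × (-74/3, 22/9])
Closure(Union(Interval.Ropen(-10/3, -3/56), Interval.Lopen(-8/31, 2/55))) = Interval(-10/3, 2/55)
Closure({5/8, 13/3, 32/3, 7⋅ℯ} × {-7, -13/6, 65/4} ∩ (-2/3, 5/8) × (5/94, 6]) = ∅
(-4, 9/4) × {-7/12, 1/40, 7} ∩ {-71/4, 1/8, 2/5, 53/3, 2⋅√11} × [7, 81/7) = {1/8, 2/5} × {7}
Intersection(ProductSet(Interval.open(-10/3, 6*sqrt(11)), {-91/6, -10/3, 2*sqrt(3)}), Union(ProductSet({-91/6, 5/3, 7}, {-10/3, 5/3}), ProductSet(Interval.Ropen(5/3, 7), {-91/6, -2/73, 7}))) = Union(ProductSet({5/3, 7}, {-10/3}), ProductSet(Interval.Ropen(5/3, 7), {-91/6}))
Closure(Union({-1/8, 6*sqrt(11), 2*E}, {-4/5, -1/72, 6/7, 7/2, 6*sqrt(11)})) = {-4/5, -1/8, -1/72, 6/7, 7/2, 6*sqrt(11), 2*E}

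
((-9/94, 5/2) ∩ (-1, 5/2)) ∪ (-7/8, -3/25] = (-7/8, -3/25] ∪ (-9/94, 5/2)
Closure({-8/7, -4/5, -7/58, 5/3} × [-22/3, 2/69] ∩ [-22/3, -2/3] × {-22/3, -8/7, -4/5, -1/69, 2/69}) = {-8/7, -4/5} × {-22/3, -8/7, -4/5, -1/69, 2/69}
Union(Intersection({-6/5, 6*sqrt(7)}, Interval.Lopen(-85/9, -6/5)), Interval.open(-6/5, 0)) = Interval.Ropen(-6/5, 0)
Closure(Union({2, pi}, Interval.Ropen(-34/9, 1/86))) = Union({2, pi}, Interval(-34/9, 1/86))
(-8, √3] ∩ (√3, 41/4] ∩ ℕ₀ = ∅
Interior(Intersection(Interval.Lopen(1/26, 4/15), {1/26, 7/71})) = EmptySet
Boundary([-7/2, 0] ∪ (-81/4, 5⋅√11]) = {-81/4, 5⋅√11}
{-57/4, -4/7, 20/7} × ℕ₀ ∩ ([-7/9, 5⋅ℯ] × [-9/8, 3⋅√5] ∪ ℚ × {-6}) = {-4/7, 20/7} × {0, 1, …, 6}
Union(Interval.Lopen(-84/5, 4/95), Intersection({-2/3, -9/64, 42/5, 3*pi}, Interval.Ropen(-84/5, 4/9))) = Interval.Lopen(-84/5, 4/95)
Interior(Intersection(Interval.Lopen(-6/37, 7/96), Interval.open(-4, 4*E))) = Interval.open(-6/37, 7/96)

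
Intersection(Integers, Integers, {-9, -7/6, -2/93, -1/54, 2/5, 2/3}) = {-9}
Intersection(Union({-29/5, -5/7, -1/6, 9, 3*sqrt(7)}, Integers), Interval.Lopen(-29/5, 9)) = Union({-5/7, -1/6, 3*sqrt(7)}, Range(-5, 10, 1))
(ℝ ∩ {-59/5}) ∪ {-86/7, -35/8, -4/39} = {-86/7, -59/5, -35/8, -4/39}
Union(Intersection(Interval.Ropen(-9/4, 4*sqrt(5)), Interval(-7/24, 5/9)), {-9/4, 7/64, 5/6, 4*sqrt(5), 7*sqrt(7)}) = Union({-9/4, 5/6, 4*sqrt(5), 7*sqrt(7)}, Interval(-7/24, 5/9))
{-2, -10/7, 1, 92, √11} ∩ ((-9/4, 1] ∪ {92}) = {-2, -10/7, 1, 92}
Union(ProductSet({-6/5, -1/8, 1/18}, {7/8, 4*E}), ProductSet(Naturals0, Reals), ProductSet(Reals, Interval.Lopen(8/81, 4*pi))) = Union(ProductSet(Naturals0, Reals), ProductSet(Reals, Interval.Lopen(8/81, 4*pi)))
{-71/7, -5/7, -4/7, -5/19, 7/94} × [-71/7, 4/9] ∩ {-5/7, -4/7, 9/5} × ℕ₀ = {-5/7, -4/7} × {0}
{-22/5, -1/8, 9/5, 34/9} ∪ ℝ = ℝ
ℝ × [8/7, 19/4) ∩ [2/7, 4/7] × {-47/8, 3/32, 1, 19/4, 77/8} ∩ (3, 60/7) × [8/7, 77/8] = ∅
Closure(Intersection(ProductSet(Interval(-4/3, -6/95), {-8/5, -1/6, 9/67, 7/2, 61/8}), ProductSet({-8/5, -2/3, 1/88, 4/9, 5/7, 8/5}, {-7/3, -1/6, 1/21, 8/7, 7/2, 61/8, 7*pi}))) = ProductSet({-2/3}, {-1/6, 7/2, 61/8})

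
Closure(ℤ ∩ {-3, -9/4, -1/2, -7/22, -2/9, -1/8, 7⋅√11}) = {-3}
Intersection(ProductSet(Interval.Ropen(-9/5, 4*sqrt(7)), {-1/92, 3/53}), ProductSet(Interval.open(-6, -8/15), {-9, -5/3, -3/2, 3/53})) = ProductSet(Interval.Ropen(-9/5, -8/15), {3/53})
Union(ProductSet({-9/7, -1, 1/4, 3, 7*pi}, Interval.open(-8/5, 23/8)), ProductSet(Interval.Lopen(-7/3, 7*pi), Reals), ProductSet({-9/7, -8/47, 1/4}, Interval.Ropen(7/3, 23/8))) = ProductSet(Interval.Lopen(-7/3, 7*pi), Reals)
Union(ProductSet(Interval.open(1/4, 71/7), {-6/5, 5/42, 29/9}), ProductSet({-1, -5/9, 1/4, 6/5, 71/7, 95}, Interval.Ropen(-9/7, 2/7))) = Union(ProductSet({-1, -5/9, 1/4, 6/5, 71/7, 95}, Interval.Ropen(-9/7, 2/7)), ProductSet(Interval.open(1/4, 71/7), {-6/5, 5/42, 29/9}))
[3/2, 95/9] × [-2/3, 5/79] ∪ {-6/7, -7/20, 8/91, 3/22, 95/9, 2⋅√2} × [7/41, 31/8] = ([3/2, 95/9] × [-2/3, 5/79]) ∪ ({-6/7, -7/20, 8/91, 3/22, 95/9, 2⋅√2} × [7/41, 31/8])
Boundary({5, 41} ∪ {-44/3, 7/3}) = {-44/3, 7/3, 5, 41}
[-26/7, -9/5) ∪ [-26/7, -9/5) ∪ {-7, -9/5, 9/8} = {-7, 9/8} ∪ [-26/7, -9/5]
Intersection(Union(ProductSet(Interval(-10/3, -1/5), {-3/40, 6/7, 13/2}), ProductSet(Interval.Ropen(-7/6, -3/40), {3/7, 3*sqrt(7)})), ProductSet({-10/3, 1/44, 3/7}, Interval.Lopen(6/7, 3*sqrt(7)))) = ProductSet({-10/3}, {13/2})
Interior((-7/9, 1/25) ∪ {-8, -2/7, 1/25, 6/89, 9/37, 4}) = (-7/9, 1/25)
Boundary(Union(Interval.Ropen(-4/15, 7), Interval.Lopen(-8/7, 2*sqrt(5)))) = {-8/7, 7}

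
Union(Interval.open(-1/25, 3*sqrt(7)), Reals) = Interval(-oo, oo)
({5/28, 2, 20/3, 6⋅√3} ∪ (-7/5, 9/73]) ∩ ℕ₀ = {0} ∪ {2}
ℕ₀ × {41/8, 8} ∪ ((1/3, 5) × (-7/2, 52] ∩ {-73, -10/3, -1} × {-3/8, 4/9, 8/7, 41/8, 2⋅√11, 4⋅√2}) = ℕ₀ × {41/8, 8}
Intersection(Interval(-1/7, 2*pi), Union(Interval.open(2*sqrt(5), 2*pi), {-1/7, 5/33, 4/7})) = Union({-1/7, 5/33, 4/7}, Interval.open(2*sqrt(5), 2*pi))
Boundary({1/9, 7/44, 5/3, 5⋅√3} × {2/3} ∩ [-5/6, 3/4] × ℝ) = {1/9, 7/44} × {2/3}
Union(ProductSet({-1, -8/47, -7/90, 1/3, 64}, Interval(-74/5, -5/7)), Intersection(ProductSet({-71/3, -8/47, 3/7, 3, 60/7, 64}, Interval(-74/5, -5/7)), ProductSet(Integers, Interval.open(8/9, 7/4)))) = ProductSet({-1, -8/47, -7/90, 1/3, 64}, Interval(-74/5, -5/7))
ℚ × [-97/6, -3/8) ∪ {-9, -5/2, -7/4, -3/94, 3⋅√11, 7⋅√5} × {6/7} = (ℚ × [-97/6, -3/8)) ∪ ({-9, -5/2, -7/4, -3/94, 3⋅√11, 7⋅√5} × {6/7})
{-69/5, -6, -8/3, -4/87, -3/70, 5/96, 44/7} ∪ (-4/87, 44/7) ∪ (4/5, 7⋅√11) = {-69/5, -6, -8/3} ∪ [-4/87, 7⋅√11)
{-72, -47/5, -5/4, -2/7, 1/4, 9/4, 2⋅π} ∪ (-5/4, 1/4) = {-72, -47/5, 9/4, 2⋅π} ∪ [-5/4, 1/4]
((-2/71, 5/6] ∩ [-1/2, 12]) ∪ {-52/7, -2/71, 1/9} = {-52/7} ∪ [-2/71, 5/6]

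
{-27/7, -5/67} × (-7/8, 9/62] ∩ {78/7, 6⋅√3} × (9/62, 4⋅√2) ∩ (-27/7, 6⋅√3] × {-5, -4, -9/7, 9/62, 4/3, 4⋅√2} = ∅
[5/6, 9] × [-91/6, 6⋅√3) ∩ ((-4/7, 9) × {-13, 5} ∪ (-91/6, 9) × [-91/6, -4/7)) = [5/6, 9) × ([-91/6, -4/7) ∪ {5})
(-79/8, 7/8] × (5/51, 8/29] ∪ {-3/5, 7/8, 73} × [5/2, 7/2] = ({-3/5, 7/8, 73} × [5/2, 7/2]) ∪ ((-79/8, 7/8] × (5/51, 8/29])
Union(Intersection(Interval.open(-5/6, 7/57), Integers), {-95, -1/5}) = Union({-95, -1/5}, Range(0, 1, 1))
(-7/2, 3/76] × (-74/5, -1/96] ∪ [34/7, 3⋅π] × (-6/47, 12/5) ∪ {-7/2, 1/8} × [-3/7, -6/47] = ({-7/2, 1/8} × [-3/7, -6/47]) ∪ ((-7/2, 3/76] × (-74/5, -1/96]) ∪ ([34/7, 3⋅π] × (-6/47, 12/5))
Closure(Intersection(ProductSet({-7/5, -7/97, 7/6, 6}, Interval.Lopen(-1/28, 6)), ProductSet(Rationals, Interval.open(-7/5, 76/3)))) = ProductSet({-7/5, -7/97, 7/6, 6}, Interval(-1/28, 6))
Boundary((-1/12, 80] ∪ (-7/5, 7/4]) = {-7/5, 80}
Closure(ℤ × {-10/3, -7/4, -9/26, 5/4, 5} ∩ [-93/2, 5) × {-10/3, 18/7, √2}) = {-46, -45, …, 4} × {-10/3}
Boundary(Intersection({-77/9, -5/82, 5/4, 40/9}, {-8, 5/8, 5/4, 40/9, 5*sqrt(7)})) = {5/4, 40/9}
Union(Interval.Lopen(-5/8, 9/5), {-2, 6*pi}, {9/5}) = Union({-2, 6*pi}, Interval.Lopen(-5/8, 9/5))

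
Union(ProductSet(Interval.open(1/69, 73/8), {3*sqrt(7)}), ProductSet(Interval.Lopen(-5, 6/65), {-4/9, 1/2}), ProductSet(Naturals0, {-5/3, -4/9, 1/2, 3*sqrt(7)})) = Union(ProductSet(Interval.Lopen(-5, 6/65), {-4/9, 1/2}), ProductSet(Interval.open(1/69, 73/8), {3*sqrt(7)}), ProductSet(Naturals0, {-5/3, -4/9, 1/2, 3*sqrt(7)}))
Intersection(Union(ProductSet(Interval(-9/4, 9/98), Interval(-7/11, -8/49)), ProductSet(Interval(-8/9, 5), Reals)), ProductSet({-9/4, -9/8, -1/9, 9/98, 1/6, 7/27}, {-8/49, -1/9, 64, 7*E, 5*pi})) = Union(ProductSet({-9/4, -9/8, -1/9, 9/98}, {-8/49}), ProductSet({-1/9, 9/98, 1/6, 7/27}, {-8/49, -1/9, 64, 7*E, 5*pi}))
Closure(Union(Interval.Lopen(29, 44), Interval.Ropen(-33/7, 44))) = Interval(-33/7, 44)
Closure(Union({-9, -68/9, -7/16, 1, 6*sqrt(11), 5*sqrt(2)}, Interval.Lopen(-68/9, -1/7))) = Union({-9, 1, 6*sqrt(11), 5*sqrt(2)}, Interval(-68/9, -1/7))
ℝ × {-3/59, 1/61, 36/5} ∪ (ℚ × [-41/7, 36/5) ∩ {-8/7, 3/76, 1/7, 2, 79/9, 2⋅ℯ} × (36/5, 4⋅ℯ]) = ℝ × {-3/59, 1/61, 36/5}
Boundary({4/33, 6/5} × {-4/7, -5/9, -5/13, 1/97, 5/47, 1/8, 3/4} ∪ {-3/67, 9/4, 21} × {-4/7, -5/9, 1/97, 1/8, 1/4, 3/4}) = ({4/33, 6/5} × {-4/7, -5/9, -5/13, 1/97, 5/47, 1/8, 3/4}) ∪ ({-3/67, 9/4, 21} × {-4/7, -5/9, 1/97, 1/8, 1/4, 3/4})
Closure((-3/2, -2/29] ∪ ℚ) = ℚ ∪ (-∞, ∞)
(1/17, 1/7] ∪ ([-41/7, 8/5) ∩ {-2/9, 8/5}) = {-2/9} ∪ (1/17, 1/7]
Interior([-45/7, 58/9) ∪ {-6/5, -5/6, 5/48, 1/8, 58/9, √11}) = (-45/7, 58/9)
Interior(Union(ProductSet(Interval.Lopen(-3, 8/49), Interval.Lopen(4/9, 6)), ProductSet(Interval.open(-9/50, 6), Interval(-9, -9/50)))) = Union(ProductSet(Interval.open(-3, 8/49), Interval.open(4/9, 6)), ProductSet(Interval.open(-9/50, 6), Interval.open(-9, -9/50)))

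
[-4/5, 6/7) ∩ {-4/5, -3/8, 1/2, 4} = {-4/5, -3/8, 1/2}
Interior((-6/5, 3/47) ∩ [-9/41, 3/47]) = (-9/41, 3/47)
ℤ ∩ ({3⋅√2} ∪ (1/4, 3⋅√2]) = {1, 2, 3, 4}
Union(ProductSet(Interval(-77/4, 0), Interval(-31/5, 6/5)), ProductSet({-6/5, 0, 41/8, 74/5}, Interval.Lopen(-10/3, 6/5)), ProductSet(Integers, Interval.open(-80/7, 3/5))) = Union(ProductSet({-6/5, 0, 41/8, 74/5}, Interval.Lopen(-10/3, 6/5)), ProductSet(Integers, Interval.open(-80/7, 3/5)), ProductSet(Interval(-77/4, 0), Interval(-31/5, 6/5)))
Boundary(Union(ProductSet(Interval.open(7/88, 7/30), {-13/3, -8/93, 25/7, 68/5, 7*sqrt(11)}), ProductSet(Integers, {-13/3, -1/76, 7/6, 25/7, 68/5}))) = Union(ProductSet(Integers, {-13/3, -1/76, 7/6, 25/7, 68/5}), ProductSet(Interval(7/88, 7/30), {-13/3, -8/93, 25/7, 68/5, 7*sqrt(11)}))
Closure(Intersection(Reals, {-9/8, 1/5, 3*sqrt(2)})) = {-9/8, 1/5, 3*sqrt(2)}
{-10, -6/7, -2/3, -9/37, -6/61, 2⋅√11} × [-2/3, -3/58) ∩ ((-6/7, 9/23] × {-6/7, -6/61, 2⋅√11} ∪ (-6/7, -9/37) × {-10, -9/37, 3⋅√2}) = ({-2/3} × {-9/37}) ∪ ({-2/3, -9/37, -6/61} × {-6/61})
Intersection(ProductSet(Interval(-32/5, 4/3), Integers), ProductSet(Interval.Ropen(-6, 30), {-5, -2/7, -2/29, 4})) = ProductSet(Interval(-6, 4/3), {-5, 4})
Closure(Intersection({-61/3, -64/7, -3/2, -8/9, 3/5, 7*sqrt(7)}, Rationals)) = {-61/3, -64/7, -3/2, -8/9, 3/5}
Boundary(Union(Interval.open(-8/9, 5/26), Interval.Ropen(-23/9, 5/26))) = {-23/9, 5/26}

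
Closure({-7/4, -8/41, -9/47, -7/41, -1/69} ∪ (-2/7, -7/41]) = {-7/4, -1/69} ∪ [-2/7, -7/41]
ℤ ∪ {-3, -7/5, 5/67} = ℤ ∪ {-7/5, 5/67}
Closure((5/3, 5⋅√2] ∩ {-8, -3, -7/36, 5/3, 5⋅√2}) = {5⋅√2}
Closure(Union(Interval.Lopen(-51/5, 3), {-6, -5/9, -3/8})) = Interval(-51/5, 3)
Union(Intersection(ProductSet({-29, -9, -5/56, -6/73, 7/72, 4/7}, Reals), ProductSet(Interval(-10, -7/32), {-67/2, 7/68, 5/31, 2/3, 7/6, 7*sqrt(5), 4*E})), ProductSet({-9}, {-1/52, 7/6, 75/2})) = ProductSet({-9}, {-67/2, -1/52, 7/68, 5/31, 2/3, 7/6, 75/2, 7*sqrt(5), 4*E})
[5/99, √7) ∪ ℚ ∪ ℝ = (-∞, ∞)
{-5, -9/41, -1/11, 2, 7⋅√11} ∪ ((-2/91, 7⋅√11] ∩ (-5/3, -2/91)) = {-5, -9/41, -1/11, 2, 7⋅√11}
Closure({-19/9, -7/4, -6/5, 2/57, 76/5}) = {-19/9, -7/4, -6/5, 2/57, 76/5}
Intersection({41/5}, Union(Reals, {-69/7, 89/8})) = {41/5}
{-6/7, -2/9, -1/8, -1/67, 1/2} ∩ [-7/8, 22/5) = {-6/7, -2/9, -1/8, -1/67, 1/2}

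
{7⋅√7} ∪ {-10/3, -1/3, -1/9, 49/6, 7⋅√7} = {-10/3, -1/3, -1/9, 49/6, 7⋅√7}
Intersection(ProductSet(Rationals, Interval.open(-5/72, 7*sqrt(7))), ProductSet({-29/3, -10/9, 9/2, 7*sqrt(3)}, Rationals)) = ProductSet({-29/3, -10/9, 9/2}, Intersection(Interval.open(-5/72, 7*sqrt(7)), Rationals))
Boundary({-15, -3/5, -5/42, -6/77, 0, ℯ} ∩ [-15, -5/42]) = {-15, -3/5, -5/42}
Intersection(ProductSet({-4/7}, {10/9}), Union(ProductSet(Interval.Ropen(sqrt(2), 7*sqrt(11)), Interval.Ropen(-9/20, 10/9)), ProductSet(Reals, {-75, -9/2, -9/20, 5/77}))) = EmptySet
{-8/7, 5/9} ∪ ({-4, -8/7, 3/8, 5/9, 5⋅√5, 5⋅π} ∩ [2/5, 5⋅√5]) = {-8/7, 5/9, 5⋅√5}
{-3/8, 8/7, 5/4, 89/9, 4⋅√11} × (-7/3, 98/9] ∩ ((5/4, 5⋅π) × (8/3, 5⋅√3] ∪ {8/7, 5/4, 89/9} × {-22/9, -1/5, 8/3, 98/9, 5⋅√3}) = ({8/7, 5/4, 89/9} × {-1/5, 8/3, 98/9, 5⋅√3}) ∪ ({89/9, 4⋅√11} × (8/3, 5⋅√3])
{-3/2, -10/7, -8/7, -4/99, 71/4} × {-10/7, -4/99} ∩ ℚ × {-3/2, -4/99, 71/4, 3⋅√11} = {-3/2, -10/7, -8/7, -4/99, 71/4} × {-4/99}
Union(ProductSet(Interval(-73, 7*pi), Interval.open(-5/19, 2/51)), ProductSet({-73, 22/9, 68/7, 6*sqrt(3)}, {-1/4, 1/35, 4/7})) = Union(ProductSet({-73, 22/9, 68/7, 6*sqrt(3)}, {-1/4, 1/35, 4/7}), ProductSet(Interval(-73, 7*pi), Interval.open(-5/19, 2/51)))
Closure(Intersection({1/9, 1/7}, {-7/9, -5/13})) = EmptySet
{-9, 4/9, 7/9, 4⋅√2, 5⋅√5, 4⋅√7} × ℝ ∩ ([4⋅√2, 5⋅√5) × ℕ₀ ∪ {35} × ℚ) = {4⋅√2, 4⋅√7} × ℕ₀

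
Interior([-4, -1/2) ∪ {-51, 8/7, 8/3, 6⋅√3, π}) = (-4, -1/2)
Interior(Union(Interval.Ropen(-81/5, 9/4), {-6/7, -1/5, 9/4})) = Interval.open(-81/5, 9/4)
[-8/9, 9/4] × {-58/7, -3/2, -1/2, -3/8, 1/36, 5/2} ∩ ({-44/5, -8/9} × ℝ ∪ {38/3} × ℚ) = {-8/9} × {-58/7, -3/2, -1/2, -3/8, 1/36, 5/2}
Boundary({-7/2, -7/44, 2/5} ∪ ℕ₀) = {-7/2, -7/44, 2/5} ∪ ℕ₀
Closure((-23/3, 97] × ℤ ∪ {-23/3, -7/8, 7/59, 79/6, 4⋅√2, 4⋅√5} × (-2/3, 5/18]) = ([-23/3, 97] × ℤ) ∪ ({-23/3, -7/8, 7/59, 79/6, 4⋅√2, 4⋅√5} × [-2/3, 5/18])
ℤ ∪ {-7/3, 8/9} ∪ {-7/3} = ℤ ∪ {-7/3, 8/9}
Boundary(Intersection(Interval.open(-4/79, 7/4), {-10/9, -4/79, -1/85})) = {-1/85}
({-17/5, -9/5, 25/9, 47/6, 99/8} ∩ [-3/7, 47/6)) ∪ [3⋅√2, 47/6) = {25/9} ∪ [3⋅√2, 47/6)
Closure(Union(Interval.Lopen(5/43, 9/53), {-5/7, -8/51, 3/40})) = Union({-5/7, -8/51, 3/40}, Interval(5/43, 9/53))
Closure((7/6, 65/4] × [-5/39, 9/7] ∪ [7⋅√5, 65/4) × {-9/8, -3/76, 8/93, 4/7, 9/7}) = ([7/6, 65/4] × [-5/39, 9/7]) ∪ ([7⋅√5, 65/4] × {-9/8, -3/76, 8/93, 4/7, 9/7})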